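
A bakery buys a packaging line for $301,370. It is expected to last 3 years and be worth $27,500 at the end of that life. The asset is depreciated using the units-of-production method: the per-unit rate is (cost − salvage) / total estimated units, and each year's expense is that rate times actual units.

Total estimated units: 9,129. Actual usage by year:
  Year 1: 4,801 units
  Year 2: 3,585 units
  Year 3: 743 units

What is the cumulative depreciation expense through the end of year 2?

Depreciable base = $301,370 − $27,500 = $273,870.
Rate = $273,870 / 9,129 units = $30 per unit.
Year 1: 4,801 × $30 = $144,030. Book value $157,340.
Year 2: 3,585 × $30 = $107,550. Book value $49,790.
Accumulated through year 2 = $301,370 − $49,790 = $251,580.

$251,580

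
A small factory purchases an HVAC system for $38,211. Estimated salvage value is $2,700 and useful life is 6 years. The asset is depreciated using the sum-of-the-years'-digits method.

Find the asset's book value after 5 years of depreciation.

Depreciable base = $38,211 − $2,700 = $35,511.
Sum of the years' digits = 6+5+4+3+2+1 = 21.
Year 1: $35,511 × 6/21 = $10,146. Book value $28,065.
Year 2: $35,511 × 5/21 = $8,455. Book value $19,610.
Year 3: $35,511 × 4/21 = $6,764. Book value $12,846.
Year 4: $35,511 × 3/21 = $5,073. Book value $7,773.
Year 5: $35,511 × 2/21 = $3,382. Book value $4,391.

$4,391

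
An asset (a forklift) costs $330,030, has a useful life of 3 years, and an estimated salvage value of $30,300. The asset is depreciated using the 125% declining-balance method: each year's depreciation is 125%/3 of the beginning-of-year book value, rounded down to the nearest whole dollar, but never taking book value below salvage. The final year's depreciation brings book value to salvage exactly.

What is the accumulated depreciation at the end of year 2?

$217,727

Depreciable base = $330,030 − $30,300 = $299,730.
Year 1: ⌊$330,030 × 125%/3⌋ = $137,512. Book value $192,518.
Year 2: ⌊$192,518 × 125%/3⌋ = $80,215. Book value $112,303.
Accumulated through year 2 = $330,030 − $112,303 = $217,727.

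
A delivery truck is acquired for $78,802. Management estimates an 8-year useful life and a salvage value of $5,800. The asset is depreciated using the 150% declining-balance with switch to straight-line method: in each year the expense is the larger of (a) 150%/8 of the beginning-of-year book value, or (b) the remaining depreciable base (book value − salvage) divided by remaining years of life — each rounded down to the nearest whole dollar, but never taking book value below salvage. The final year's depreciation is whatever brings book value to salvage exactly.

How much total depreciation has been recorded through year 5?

$51,594

Depreciable base = $78,802 − $5,800 = $73,002.
Year 1: DB = ⌊$78,802 × 150%/8⌋ = $14,775; SL = ⌊$73,002/8⌋ = $9,125 → take DB $14,775. Book value $64,027.
Year 2: DB = ⌊$64,027 × 150%/8⌋ = $12,005; SL = ⌊$58,227/7⌋ = $8,318 → take DB $12,005. Book value $52,022.
Year 3: DB = ⌊$52,022 × 150%/8⌋ = $9,754; SL = ⌊$46,222/6⌋ = $7,703 → take DB $9,754. Book value $42,268.
Year 4: DB = ⌊$42,268 × 150%/8⌋ = $7,925; SL = ⌊$36,468/5⌋ = $7,293 → take DB $7,925. Book value $34,343.
Year 5: DB = ⌊$34,343 × 150%/8⌋ = $6,439; SL = ⌊$28,543/4⌋ = $7,135 → take SL $7,135. Book value $27,208.
Accumulated through year 5 = $78,802 − $27,208 = $51,594.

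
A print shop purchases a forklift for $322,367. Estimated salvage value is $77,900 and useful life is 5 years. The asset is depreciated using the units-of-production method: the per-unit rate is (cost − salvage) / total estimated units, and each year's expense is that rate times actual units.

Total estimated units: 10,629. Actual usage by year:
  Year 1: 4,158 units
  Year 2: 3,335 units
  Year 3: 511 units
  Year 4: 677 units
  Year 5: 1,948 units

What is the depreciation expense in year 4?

Depreciable base = $322,367 − $77,900 = $244,467.
Rate = $244,467 / 10,629 units = $23 per unit.
Year 1: 4,158 × $23 = $95,634. Book value $226,733.
Year 2: 3,335 × $23 = $76,705. Book value $150,028.
Year 3: 511 × $23 = $11,753. Book value $138,275.
Year 4: 677 × $23 = $15,571. Book value $122,704.

$15,571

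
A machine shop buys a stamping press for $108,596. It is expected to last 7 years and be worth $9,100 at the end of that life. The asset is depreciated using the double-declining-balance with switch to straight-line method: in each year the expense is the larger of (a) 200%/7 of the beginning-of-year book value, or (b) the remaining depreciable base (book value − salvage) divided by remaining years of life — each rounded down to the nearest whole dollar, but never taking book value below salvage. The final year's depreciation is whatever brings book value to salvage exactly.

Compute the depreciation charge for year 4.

$11,307

Depreciable base = $108,596 − $9,100 = $99,496.
Year 1: DB = ⌊$108,596 × 200%/7⌋ = $31,027; SL = ⌊$99,496/7⌋ = $14,213 → take DB $31,027. Book value $77,569.
Year 2: DB = ⌊$77,569 × 200%/7⌋ = $22,162; SL = ⌊$68,469/6⌋ = $11,411 → take DB $22,162. Book value $55,407.
Year 3: DB = ⌊$55,407 × 200%/7⌋ = $15,830; SL = ⌊$46,307/5⌋ = $9,261 → take DB $15,830. Book value $39,577.
Year 4: DB = ⌊$39,577 × 200%/7⌋ = $11,307; SL = ⌊$30,477/4⌋ = $7,619 → take DB $11,307. Book value $28,270.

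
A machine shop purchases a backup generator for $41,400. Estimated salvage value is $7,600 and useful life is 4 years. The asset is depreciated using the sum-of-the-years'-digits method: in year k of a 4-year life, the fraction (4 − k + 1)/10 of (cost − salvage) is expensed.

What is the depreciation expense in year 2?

$10,140

Depreciable base = $41,400 − $7,600 = $33,800.
Sum of the years' digits = 4+3+2+1 = 10.
Year 1: $33,800 × 4/10 = $13,520. Book value $27,880.
Year 2: $33,800 × 3/10 = $10,140. Book value $17,740.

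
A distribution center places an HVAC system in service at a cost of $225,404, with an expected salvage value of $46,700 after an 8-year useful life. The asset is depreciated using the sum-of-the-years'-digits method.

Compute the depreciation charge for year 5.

$19,856

Depreciable base = $225,404 − $46,700 = $178,704.
Sum of the years' digits = 8+7+6+5+4+3+2+1 = 36.
Year 1: $178,704 × 8/36 = $39,712. Book value $185,692.
Year 2: $178,704 × 7/36 = $34,748. Book value $150,944.
Year 3: $178,704 × 6/36 = $29,784. Book value $121,160.
Year 4: $178,704 × 5/36 = $24,820. Book value $96,340.
Year 5: $178,704 × 4/36 = $19,856. Book value $76,484.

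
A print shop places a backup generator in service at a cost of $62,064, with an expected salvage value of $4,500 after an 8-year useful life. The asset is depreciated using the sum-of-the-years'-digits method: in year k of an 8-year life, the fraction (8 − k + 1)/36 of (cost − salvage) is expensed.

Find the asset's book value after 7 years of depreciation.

Depreciable base = $62,064 − $4,500 = $57,564.
Sum of the years' digits = 8+7+6+5+4+3+2+1 = 36.
Year 1: $57,564 × 8/36 = $12,792. Book value $49,272.
Year 2: $57,564 × 7/36 = $11,193. Book value $38,079.
Year 3: $57,564 × 6/36 = $9,594. Book value $28,485.
Year 4: $57,564 × 5/36 = $7,995. Book value $20,490.
Year 5: $57,564 × 4/36 = $6,396. Book value $14,094.
Year 6: $57,564 × 3/36 = $4,797. Book value $9,297.
Year 7: $57,564 × 2/36 = $3,198. Book value $6,099.

$6,099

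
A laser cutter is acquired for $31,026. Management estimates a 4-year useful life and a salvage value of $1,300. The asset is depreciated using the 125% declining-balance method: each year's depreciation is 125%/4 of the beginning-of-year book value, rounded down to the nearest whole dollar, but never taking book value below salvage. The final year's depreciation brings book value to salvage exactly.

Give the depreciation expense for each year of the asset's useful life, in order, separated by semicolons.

Depreciable base = $31,026 − $1,300 = $29,726.
Year 1: ⌊$31,026 × 125%/4⌋ = $9,695. Book value $21,331.
Year 2: ⌊$21,331 × 125%/4⌋ = $6,665. Book value $14,666.
Year 3: ⌊$14,666 × 125%/4⌋ = $4,583. Book value $10,083.
Year 4 (final): $10,083 − $1,300 = $8,783. Book value $1,300.

$9,695; $6,665; $4,583; $8,783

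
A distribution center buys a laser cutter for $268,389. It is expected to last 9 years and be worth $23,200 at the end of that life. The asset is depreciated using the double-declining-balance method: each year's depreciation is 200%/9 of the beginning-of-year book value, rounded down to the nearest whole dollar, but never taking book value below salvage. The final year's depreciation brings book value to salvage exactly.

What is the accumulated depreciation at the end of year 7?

Depreciable base = $268,389 − $23,200 = $245,189.
Year 1: ⌊$268,389 × 200%/9⌋ = $59,642. Book value $208,747.
Year 2: ⌊$208,747 × 200%/9⌋ = $46,388. Book value $162,359.
Year 3: ⌊$162,359 × 200%/9⌋ = $36,079. Book value $126,280.
Year 4: ⌊$126,280 × 200%/9⌋ = $28,062. Book value $98,218.
Year 5: ⌊$98,218 × 200%/9⌋ = $21,826. Book value $76,392.
Year 6: ⌊$76,392 × 200%/9⌋ = $16,976. Book value $59,416.
Year 7: ⌊$59,416 × 200%/9⌋ = $13,203. Book value $46,213.
Accumulated through year 7 = $268,389 − $46,213 = $222,176.

$222,176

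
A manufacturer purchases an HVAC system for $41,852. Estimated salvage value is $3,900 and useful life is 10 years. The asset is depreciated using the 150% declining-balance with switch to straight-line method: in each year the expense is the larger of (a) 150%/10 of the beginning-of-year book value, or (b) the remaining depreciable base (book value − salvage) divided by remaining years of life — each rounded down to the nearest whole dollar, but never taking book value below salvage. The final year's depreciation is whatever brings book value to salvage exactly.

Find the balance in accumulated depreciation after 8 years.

Depreciable base = $41,852 − $3,900 = $37,952.
Year 1: DB = ⌊$41,852 × 150%/10⌋ = $6,277; SL = ⌊$37,952/10⌋ = $3,795 → take DB $6,277. Book value $35,575.
Year 2: DB = ⌊$35,575 × 150%/10⌋ = $5,336; SL = ⌊$31,675/9⌋ = $3,519 → take DB $5,336. Book value $30,239.
Year 3: DB = ⌊$30,239 × 150%/10⌋ = $4,535; SL = ⌊$26,339/8⌋ = $3,292 → take DB $4,535. Book value $25,704.
Year 4: DB = ⌊$25,704 × 150%/10⌋ = $3,855; SL = ⌊$21,804/7⌋ = $3,114 → take DB $3,855. Book value $21,849.
Year 5: DB = ⌊$21,849 × 150%/10⌋ = $3,277; SL = ⌊$17,949/6⌋ = $2,991 → take DB $3,277. Book value $18,572.
Year 6: DB = ⌊$18,572 × 150%/10⌋ = $2,785; SL = ⌊$14,672/5⌋ = $2,934 → take SL $2,934. Book value $15,638.
Year 7: DB = ⌊$15,638 × 150%/10⌋ = $2,345; SL = ⌊$11,738/4⌋ = $2,934 → take SL $2,934. Book value $12,704.
Year 8: DB = ⌊$12,704 × 150%/10⌋ = $1,905; SL = ⌊$8,804/3⌋ = $2,934 → take SL $2,934. Book value $9,770.
Accumulated through year 8 = $41,852 − $9,770 = $32,082.

$32,082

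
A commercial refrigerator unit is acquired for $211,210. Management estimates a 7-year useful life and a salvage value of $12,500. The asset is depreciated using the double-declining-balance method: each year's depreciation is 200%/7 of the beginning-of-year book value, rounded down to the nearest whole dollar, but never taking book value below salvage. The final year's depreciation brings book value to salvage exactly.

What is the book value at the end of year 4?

Depreciable base = $211,210 − $12,500 = $198,710.
Year 1: ⌊$211,210 × 200%/7⌋ = $60,345. Book value $150,865.
Year 2: ⌊$150,865 × 200%/7⌋ = $43,104. Book value $107,761.
Year 3: ⌊$107,761 × 200%/7⌋ = $30,788. Book value $76,973.
Year 4: ⌊$76,973 × 200%/7⌋ = $21,992. Book value $54,981.

$54,981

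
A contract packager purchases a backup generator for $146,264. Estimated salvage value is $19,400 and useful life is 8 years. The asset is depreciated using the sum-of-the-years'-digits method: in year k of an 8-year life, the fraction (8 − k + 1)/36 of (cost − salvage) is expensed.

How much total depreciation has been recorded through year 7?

Depreciable base = $146,264 − $19,400 = $126,864.
Sum of the years' digits = 8+7+6+5+4+3+2+1 = 36.
Year 1: $126,864 × 8/36 = $28,192. Book value $118,072.
Year 2: $126,864 × 7/36 = $24,668. Book value $93,404.
Year 3: $126,864 × 6/36 = $21,144. Book value $72,260.
Year 4: $126,864 × 5/36 = $17,620. Book value $54,640.
Year 5: $126,864 × 4/36 = $14,096. Book value $40,544.
Year 6: $126,864 × 3/36 = $10,572. Book value $29,972.
Year 7: $126,864 × 2/36 = $7,048. Book value $22,924.
Accumulated through year 7 = $146,264 − $22,924 = $123,340.

$123,340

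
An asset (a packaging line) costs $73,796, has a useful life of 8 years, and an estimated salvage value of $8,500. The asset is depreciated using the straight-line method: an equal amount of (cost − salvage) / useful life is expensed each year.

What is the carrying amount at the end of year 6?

$24,824

Depreciable base = $73,796 − $8,500 = $65,296.
Annual expense = $65,296 / 8 = $8,162.
End of year 1: book value $65,634.
End of year 2: book value $57,472.
End of year 3: book value $49,310.
End of year 4: book value $41,148.
End of year 5: book value $32,986.
End of year 6: book value $24,824.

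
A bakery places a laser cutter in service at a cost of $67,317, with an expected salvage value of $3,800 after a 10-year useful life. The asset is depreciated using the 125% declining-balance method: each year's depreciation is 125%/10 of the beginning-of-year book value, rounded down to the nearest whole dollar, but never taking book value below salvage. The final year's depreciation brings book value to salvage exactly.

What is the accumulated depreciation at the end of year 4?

$27,855

Depreciable base = $67,317 − $3,800 = $63,517.
Year 1: ⌊$67,317 × 125%/10⌋ = $8,414. Book value $58,903.
Year 2: ⌊$58,903 × 125%/10⌋ = $7,362. Book value $51,541.
Year 3: ⌊$51,541 × 125%/10⌋ = $6,442. Book value $45,099.
Year 4: ⌊$45,099 × 125%/10⌋ = $5,637. Book value $39,462.
Accumulated through year 4 = $67,317 − $39,462 = $27,855.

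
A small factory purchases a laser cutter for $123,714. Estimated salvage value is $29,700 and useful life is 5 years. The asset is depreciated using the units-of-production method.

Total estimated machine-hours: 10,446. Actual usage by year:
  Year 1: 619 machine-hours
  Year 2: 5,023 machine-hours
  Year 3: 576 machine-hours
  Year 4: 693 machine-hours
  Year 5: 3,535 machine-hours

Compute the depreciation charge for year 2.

$45,207

Depreciable base = $123,714 − $29,700 = $94,014.
Rate = $94,014 / 10,446 machine-hours = $9 per machine-hour.
Year 1: 619 × $9 = $5,571. Book value $118,143.
Year 2: 5,023 × $9 = $45,207. Book value $72,936.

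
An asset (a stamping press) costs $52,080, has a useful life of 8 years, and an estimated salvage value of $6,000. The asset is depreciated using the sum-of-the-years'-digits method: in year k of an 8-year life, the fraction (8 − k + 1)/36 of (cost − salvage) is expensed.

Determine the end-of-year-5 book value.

$13,680

Depreciable base = $52,080 − $6,000 = $46,080.
Sum of the years' digits = 8+7+6+5+4+3+2+1 = 36.
Year 1: $46,080 × 8/36 = $10,240. Book value $41,840.
Year 2: $46,080 × 7/36 = $8,960. Book value $32,880.
Year 3: $46,080 × 6/36 = $7,680. Book value $25,200.
Year 4: $46,080 × 5/36 = $6,400. Book value $18,800.
Year 5: $46,080 × 4/36 = $5,120. Book value $13,680.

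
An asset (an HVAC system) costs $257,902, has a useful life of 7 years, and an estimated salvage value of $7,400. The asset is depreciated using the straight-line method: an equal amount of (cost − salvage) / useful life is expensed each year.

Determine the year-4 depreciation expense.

$35,786

Depreciable base = $257,902 − $7,400 = $250,502.
Annual expense = $250,502 / 7 = $35,786.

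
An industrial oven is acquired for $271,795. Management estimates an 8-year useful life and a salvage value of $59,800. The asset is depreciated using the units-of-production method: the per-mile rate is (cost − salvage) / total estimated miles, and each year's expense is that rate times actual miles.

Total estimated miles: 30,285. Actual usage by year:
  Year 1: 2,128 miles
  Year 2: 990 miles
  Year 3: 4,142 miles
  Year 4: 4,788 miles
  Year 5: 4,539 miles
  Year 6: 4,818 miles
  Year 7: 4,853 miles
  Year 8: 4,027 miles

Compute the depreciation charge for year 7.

$33,971

Depreciable base = $271,795 − $59,800 = $211,995.
Rate = $211,995 / 30,285 miles = $7 per mile.
Year 1: 2,128 × $7 = $14,896. Book value $256,899.
Year 2: 990 × $7 = $6,930. Book value $249,969.
Year 3: 4,142 × $7 = $28,994. Book value $220,975.
Year 4: 4,788 × $7 = $33,516. Book value $187,459.
Year 5: 4,539 × $7 = $31,773. Book value $155,686.
Year 6: 4,818 × $7 = $33,726. Book value $121,960.
Year 7: 4,853 × $7 = $33,971. Book value $87,989.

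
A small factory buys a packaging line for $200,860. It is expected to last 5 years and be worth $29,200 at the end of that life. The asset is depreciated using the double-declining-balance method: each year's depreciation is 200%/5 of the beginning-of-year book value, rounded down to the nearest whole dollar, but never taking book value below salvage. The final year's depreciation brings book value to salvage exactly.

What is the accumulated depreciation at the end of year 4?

Depreciable base = $200,860 − $29,200 = $171,660.
Year 1: ⌊$200,860 × 200%/5⌋ = $80,344. Book value $120,516.
Year 2: ⌊$120,516 × 200%/5⌋ = $48,206. Book value $72,310.
Year 3: ⌊$72,310 × 200%/5⌋ = $28,924. Book value $43,386.
Year 4: ⌊$43,386 × 200%/5⌋ = $17,354, capped at $14,186. Book value $29,200.
Accumulated through year 4 = $200,860 − $29,200 = $171,660.

$171,660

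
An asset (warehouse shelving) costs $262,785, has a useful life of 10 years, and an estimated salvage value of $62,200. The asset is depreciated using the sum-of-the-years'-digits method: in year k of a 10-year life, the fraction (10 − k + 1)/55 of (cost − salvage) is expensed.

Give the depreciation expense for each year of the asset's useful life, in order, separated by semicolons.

$36,470; $32,823; $29,176; $25,529; $21,882; $18,235; $14,588; $10,941; $7,294; $3,647

Depreciable base = $262,785 − $62,200 = $200,585.
Sum of the years' digits = 10+9+8+7+6+5+4+3+2+1 = 55.
Year 1: $200,585 × 10/55 = $36,470. Book value $226,315.
Year 2: $200,585 × 9/55 = $32,823. Book value $193,492.
Year 3: $200,585 × 8/55 = $29,176. Book value $164,316.
Year 4: $200,585 × 7/55 = $25,529. Book value $138,787.
Year 5: $200,585 × 6/55 = $21,882. Book value $116,905.
Year 6: $200,585 × 5/55 = $18,235. Book value $98,670.
Year 7: $200,585 × 4/55 = $14,588. Book value $84,082.
Year 8: $200,585 × 3/55 = $10,941. Book value $73,141.
Year 9: $200,585 × 2/55 = $7,294. Book value $65,847.
Year 10: $200,585 × 1/55 = $3,647. Book value $62,200.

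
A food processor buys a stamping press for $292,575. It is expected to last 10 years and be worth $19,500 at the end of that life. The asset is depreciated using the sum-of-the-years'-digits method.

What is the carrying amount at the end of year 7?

$49,290

Depreciable base = $292,575 − $19,500 = $273,075.
Sum of the years' digits = 10+9+8+7+6+5+4+3+2+1 = 55.
Year 1: $273,075 × 10/55 = $49,650. Book value $242,925.
Year 2: $273,075 × 9/55 = $44,685. Book value $198,240.
Year 3: $273,075 × 8/55 = $39,720. Book value $158,520.
Year 4: $273,075 × 7/55 = $34,755. Book value $123,765.
Year 5: $273,075 × 6/55 = $29,790. Book value $93,975.
Year 6: $273,075 × 5/55 = $24,825. Book value $69,150.
Year 7: $273,075 × 4/55 = $19,860. Book value $49,290.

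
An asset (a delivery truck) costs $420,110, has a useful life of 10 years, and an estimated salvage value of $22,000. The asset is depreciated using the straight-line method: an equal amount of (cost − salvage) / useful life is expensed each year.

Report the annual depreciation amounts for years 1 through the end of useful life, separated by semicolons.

Depreciable base = $420,110 − $22,000 = $398,110.
Annual expense = $398,110 / 10 = $39,811.
End of year 1: book value $380,299.
End of year 2: book value $340,488.
End of year 3: book value $300,677.
End of year 4: book value $260,866.
End of year 5: book value $221,055.
End of year 6: book value $181,244.
End of year 7: book value $141,433.
End of year 8: book value $101,622.
End of year 9: book value $61,811.
End of year 10: book value $22,000.

$39,811; $39,811; $39,811; $39,811; $39,811; $39,811; $39,811; $39,811; $39,811; $39,811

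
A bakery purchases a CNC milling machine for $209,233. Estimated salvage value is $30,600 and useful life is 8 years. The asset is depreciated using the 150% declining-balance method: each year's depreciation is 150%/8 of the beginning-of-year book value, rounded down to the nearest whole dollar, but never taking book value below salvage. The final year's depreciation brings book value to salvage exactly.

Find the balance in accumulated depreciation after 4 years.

$118,046

Depreciable base = $209,233 − $30,600 = $178,633.
Year 1: ⌊$209,233 × 150%/8⌋ = $39,231. Book value $170,002.
Year 2: ⌊$170,002 × 150%/8⌋ = $31,875. Book value $138,127.
Year 3: ⌊$138,127 × 150%/8⌋ = $25,898. Book value $112,229.
Year 4: ⌊$112,229 × 150%/8⌋ = $21,042. Book value $91,187.
Accumulated through year 4 = $209,233 − $91,187 = $118,046.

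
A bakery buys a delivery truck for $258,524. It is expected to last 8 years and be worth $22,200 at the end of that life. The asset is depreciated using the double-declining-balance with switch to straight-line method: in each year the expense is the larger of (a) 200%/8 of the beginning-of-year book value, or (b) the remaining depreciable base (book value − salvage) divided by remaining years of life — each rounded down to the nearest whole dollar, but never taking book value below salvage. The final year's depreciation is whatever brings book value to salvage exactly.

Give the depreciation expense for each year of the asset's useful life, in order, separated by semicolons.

$64,631; $48,473; $36,355; $27,266; $20,449; $15,337; $11,906; $11,907

Depreciable base = $258,524 − $22,200 = $236,324.
Year 1: DB = ⌊$258,524 × 200%/8⌋ = $64,631; SL = ⌊$236,324/8⌋ = $29,540 → take DB $64,631. Book value $193,893.
Year 2: DB = ⌊$193,893 × 200%/8⌋ = $48,473; SL = ⌊$171,693/7⌋ = $24,527 → take DB $48,473. Book value $145,420.
Year 3: DB = ⌊$145,420 × 200%/8⌋ = $36,355; SL = ⌊$123,220/6⌋ = $20,536 → take DB $36,355. Book value $109,065.
Year 4: DB = ⌊$109,065 × 200%/8⌋ = $27,266; SL = ⌊$86,865/5⌋ = $17,373 → take DB $27,266. Book value $81,799.
Year 5: DB = ⌊$81,799 × 200%/8⌋ = $20,449; SL = ⌊$59,599/4⌋ = $14,899 → take DB $20,449. Book value $61,350.
Year 6: DB = ⌊$61,350 × 200%/8⌋ = $15,337; SL = ⌊$39,150/3⌋ = $13,050 → take DB $15,337. Book value $46,013.
Year 7: DB = ⌊$46,013 × 200%/8⌋ = $11,503; SL = ⌊$23,813/2⌋ = $11,906 → take SL $11,906. Book value $34,107.
Year 8 (final): $34,107 − $22,200 = $11,907. Book value $22,200.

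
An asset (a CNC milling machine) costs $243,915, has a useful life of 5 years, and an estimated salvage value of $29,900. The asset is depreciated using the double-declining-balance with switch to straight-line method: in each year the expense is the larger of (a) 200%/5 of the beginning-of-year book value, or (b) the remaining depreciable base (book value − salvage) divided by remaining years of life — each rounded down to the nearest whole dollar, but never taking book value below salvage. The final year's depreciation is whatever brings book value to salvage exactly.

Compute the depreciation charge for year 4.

$21,074

Depreciable base = $243,915 − $29,900 = $214,015.
Year 1: DB = ⌊$243,915 × 200%/5⌋ = $97,566; SL = ⌊$214,015/5⌋ = $42,803 → take DB $97,566. Book value $146,349.
Year 2: DB = ⌊$146,349 × 200%/5⌋ = $58,539; SL = ⌊$116,449/4⌋ = $29,112 → take DB $58,539. Book value $87,810.
Year 3: DB = ⌊$87,810 × 200%/5⌋ = $35,124; SL = ⌊$57,910/3⌋ = $19,303 → take DB $35,124. Book value $52,686.
Year 4: DB = ⌊$52,686 × 200%/5⌋ = $21,074; SL = ⌊$22,786/2⌋ = $11,393 → take DB $21,074. Book value $31,612.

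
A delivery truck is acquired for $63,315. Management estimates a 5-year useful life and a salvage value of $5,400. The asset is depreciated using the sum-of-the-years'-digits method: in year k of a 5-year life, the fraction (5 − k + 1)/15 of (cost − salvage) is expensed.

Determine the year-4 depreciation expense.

Depreciable base = $63,315 − $5,400 = $57,915.
Sum of the years' digits = 5+4+3+2+1 = 15.
Year 1: $57,915 × 5/15 = $19,305. Book value $44,010.
Year 2: $57,915 × 4/15 = $15,444. Book value $28,566.
Year 3: $57,915 × 3/15 = $11,583. Book value $16,983.
Year 4: $57,915 × 2/15 = $7,722. Book value $9,261.

$7,722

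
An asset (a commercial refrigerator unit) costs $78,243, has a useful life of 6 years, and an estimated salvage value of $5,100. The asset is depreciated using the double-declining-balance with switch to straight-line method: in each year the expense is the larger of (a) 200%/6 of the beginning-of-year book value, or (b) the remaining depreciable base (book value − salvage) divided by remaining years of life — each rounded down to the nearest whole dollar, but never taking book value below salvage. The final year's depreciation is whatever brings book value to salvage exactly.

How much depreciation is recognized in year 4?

$7,728

Depreciable base = $78,243 − $5,100 = $73,143.
Year 1: DB = ⌊$78,243 × 200%/6⌋ = $26,081; SL = ⌊$73,143/6⌋ = $12,190 → take DB $26,081. Book value $52,162.
Year 2: DB = ⌊$52,162 × 200%/6⌋ = $17,387; SL = ⌊$47,062/5⌋ = $9,412 → take DB $17,387. Book value $34,775.
Year 3: DB = ⌊$34,775 × 200%/6⌋ = $11,591; SL = ⌊$29,675/4⌋ = $7,418 → take DB $11,591. Book value $23,184.
Year 4: DB = ⌊$23,184 × 200%/6⌋ = $7,728; SL = ⌊$18,084/3⌋ = $6,028 → take DB $7,728. Book value $15,456.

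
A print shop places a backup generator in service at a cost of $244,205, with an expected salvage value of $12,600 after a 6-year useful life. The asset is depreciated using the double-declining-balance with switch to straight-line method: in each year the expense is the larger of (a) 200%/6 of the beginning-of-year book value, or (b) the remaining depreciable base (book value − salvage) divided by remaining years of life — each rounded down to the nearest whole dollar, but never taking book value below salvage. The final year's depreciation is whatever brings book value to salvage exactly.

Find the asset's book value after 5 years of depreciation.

$30,420

Depreciable base = $244,205 − $12,600 = $231,605.
Year 1: DB = ⌊$244,205 × 200%/6⌋ = $81,401; SL = ⌊$231,605/6⌋ = $38,600 → take DB $81,401. Book value $162,804.
Year 2: DB = ⌊$162,804 × 200%/6⌋ = $54,268; SL = ⌊$150,204/5⌋ = $30,040 → take DB $54,268. Book value $108,536.
Year 3: DB = ⌊$108,536 × 200%/6⌋ = $36,178; SL = ⌊$95,936/4⌋ = $23,984 → take DB $36,178. Book value $72,358.
Year 4: DB = ⌊$72,358 × 200%/6⌋ = $24,119; SL = ⌊$59,758/3⌋ = $19,919 → take DB $24,119. Book value $48,239.
Year 5: DB = ⌊$48,239 × 200%/6⌋ = $16,079; SL = ⌊$35,639/2⌋ = $17,819 → take SL $17,819. Book value $30,420.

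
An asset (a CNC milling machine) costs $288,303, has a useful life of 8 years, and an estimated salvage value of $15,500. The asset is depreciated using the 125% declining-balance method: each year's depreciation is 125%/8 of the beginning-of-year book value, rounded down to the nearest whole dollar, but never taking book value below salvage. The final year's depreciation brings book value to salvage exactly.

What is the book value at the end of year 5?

Depreciable base = $288,303 − $15,500 = $272,803.
Year 1: ⌊$288,303 × 125%/8⌋ = $45,047. Book value $243,256.
Year 2: ⌊$243,256 × 125%/8⌋ = $38,008. Book value $205,248.
Year 3: ⌊$205,248 × 125%/8⌋ = $32,070. Book value $173,178.
Year 4: ⌊$173,178 × 125%/8⌋ = $27,059. Book value $146,119.
Year 5: ⌊$146,119 × 125%/8⌋ = $22,831. Book value $123,288.

$123,288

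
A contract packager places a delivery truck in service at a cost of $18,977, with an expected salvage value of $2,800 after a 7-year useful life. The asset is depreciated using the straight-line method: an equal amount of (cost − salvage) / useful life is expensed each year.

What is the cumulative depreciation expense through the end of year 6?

Depreciable base = $18,977 − $2,800 = $16,177.
Annual expense = $16,177 / 7 = $2,311.
End of year 1: book value $16,666.
End of year 2: book value $14,355.
End of year 3: book value $12,044.
End of year 4: book value $9,733.
End of year 5: book value $7,422.
End of year 6: book value $5,111.
Accumulated through year 6 = $18,977 − $5,111 = $13,866.

$13,866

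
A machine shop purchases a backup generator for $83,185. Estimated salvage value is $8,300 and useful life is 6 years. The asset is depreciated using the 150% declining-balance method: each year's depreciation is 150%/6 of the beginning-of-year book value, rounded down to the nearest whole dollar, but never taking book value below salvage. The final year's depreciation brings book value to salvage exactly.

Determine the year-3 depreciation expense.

Depreciable base = $83,185 − $8,300 = $74,885.
Year 1: ⌊$83,185 × 150%/6⌋ = $20,796. Book value $62,389.
Year 2: ⌊$62,389 × 150%/6⌋ = $15,597. Book value $46,792.
Year 3: ⌊$46,792 × 150%/6⌋ = $11,698. Book value $35,094.

$11,698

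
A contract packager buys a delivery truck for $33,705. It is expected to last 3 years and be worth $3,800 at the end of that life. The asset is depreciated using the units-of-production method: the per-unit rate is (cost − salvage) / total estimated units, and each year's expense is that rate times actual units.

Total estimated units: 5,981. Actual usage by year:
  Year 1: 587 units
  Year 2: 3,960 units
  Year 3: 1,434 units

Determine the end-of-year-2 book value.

$10,970

Depreciable base = $33,705 − $3,800 = $29,905.
Rate = $29,905 / 5,981 units = $5 per unit.
Year 1: 587 × $5 = $2,935. Book value $30,770.
Year 2: 3,960 × $5 = $19,800. Book value $10,970.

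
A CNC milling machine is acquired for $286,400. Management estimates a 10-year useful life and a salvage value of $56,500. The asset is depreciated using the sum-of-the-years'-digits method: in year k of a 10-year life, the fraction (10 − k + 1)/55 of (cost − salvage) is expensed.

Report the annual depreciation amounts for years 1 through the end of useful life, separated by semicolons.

Depreciable base = $286,400 − $56,500 = $229,900.
Sum of the years' digits = 10+9+8+7+6+5+4+3+2+1 = 55.
Year 1: $229,900 × 10/55 = $41,800. Book value $244,600.
Year 2: $229,900 × 9/55 = $37,620. Book value $206,980.
Year 3: $229,900 × 8/55 = $33,440. Book value $173,540.
Year 4: $229,900 × 7/55 = $29,260. Book value $144,280.
Year 5: $229,900 × 6/55 = $25,080. Book value $119,200.
Year 6: $229,900 × 5/55 = $20,900. Book value $98,300.
Year 7: $229,900 × 4/55 = $16,720. Book value $81,580.
Year 8: $229,900 × 3/55 = $12,540. Book value $69,040.
Year 9: $229,900 × 2/55 = $8,360. Book value $60,680.
Year 10: $229,900 × 1/55 = $4,180. Book value $56,500.

$41,800; $37,620; $33,440; $29,260; $25,080; $20,900; $16,720; $12,540; $8,360; $4,180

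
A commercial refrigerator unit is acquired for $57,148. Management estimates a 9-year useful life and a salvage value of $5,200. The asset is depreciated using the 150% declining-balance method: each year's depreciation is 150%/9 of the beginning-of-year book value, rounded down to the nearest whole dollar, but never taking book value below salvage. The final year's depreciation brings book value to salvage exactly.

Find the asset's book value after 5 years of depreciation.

$22,968

Depreciable base = $57,148 − $5,200 = $51,948.
Year 1: ⌊$57,148 × 150%/9⌋ = $9,524. Book value $47,624.
Year 2: ⌊$47,624 × 150%/9⌋ = $7,937. Book value $39,687.
Year 3: ⌊$39,687 × 150%/9⌋ = $6,614. Book value $33,073.
Year 4: ⌊$33,073 × 150%/9⌋ = $5,512. Book value $27,561.
Year 5: ⌊$27,561 × 150%/9⌋ = $4,593. Book value $22,968.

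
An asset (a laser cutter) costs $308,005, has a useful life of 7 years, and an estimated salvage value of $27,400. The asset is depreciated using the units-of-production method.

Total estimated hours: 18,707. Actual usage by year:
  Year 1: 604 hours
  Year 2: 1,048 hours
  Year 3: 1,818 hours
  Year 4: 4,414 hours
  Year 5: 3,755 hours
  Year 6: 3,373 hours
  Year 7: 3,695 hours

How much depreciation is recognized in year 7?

$55,425

Depreciable base = $308,005 − $27,400 = $280,605.
Rate = $280,605 / 18,707 hours = $15 per hour.
Year 1: 604 × $15 = $9,060. Book value $298,945.
Year 2: 1,048 × $15 = $15,720. Book value $283,225.
Year 3: 1,818 × $15 = $27,270. Book value $255,955.
Year 4: 4,414 × $15 = $66,210. Book value $189,745.
Year 5: 3,755 × $15 = $56,325. Book value $133,420.
Year 6: 3,373 × $15 = $50,595. Book value $82,825.
Year 7: 3,695 × $15 = $55,425. Book value $27,400.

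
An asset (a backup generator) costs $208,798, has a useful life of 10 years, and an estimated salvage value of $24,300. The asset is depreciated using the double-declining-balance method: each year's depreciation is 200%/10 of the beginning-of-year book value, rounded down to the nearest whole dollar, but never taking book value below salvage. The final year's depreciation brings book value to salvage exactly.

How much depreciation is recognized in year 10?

Depreciable base = $208,798 − $24,300 = $184,498.
Year 1: ⌊$208,798 × 200%/10⌋ = $41,759. Book value $167,039.
Year 2: ⌊$167,039 × 200%/10⌋ = $33,407. Book value $133,632.
Year 3: ⌊$133,632 × 200%/10⌋ = $26,726. Book value $106,906.
Year 4: ⌊$106,906 × 200%/10⌋ = $21,381. Book value $85,525.
Year 5: ⌊$85,525 × 200%/10⌋ = $17,105. Book value $68,420.
Year 6: ⌊$68,420 × 200%/10⌋ = $13,684. Book value $54,736.
Year 7: ⌊$54,736 × 200%/10⌋ = $10,947. Book value $43,789.
Year 8: ⌊$43,789 × 200%/10⌋ = $8,757. Book value $35,032.
Year 9: ⌊$35,032 × 200%/10⌋ = $7,006. Book value $28,026.
Year 10 (final): $28,026 − $24,300 = $3,726. Book value $24,300.

$3,726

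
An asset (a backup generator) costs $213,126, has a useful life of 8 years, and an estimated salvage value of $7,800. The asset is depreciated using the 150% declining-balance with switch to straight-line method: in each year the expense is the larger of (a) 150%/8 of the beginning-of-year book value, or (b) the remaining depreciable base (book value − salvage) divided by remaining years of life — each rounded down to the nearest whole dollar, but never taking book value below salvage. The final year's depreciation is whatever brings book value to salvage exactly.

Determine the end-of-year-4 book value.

Depreciable base = $213,126 − $7,800 = $205,326.
Year 1: DB = ⌊$213,126 × 150%/8⌋ = $39,961; SL = ⌊$205,326/8⌋ = $25,665 → take DB $39,961. Book value $173,165.
Year 2: DB = ⌊$173,165 × 150%/8⌋ = $32,468; SL = ⌊$165,365/7⌋ = $23,623 → take DB $32,468. Book value $140,697.
Year 3: DB = ⌊$140,697 × 150%/8⌋ = $26,380; SL = ⌊$132,897/6⌋ = $22,149 → take DB $26,380. Book value $114,317.
Year 4: DB = ⌊$114,317 × 150%/8⌋ = $21,434; SL = ⌊$106,517/5⌋ = $21,303 → take DB $21,434. Book value $92,883.

$92,883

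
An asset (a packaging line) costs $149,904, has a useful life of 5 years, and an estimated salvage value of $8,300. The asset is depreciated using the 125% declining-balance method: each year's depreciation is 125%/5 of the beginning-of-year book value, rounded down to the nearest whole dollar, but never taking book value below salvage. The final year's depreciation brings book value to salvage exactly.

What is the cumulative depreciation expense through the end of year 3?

Depreciable base = $149,904 − $8,300 = $141,604.
Year 1: ⌊$149,904 × 125%/5⌋ = $37,476. Book value $112,428.
Year 2: ⌊$112,428 × 125%/5⌋ = $28,107. Book value $84,321.
Year 3: ⌊$84,321 × 125%/5⌋ = $21,080. Book value $63,241.
Accumulated through year 3 = $149,904 − $63,241 = $86,663.

$86,663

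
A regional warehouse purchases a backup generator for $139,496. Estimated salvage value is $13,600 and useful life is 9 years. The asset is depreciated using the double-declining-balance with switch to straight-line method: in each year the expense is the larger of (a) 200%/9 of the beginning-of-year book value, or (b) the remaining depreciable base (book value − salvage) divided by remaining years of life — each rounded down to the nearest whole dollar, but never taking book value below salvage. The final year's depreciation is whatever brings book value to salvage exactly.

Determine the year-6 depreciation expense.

Depreciable base = $139,496 − $13,600 = $125,896.
Year 1: DB = ⌊$139,496 × 200%/9⌋ = $30,999; SL = ⌊$125,896/9⌋ = $13,988 → take DB $30,999. Book value $108,497.
Year 2: DB = ⌊$108,497 × 200%/9⌋ = $24,110; SL = ⌊$94,897/8⌋ = $11,862 → take DB $24,110. Book value $84,387.
Year 3: DB = ⌊$84,387 × 200%/9⌋ = $18,752; SL = ⌊$70,787/7⌋ = $10,112 → take DB $18,752. Book value $65,635.
Year 4: DB = ⌊$65,635 × 200%/9⌋ = $14,585; SL = ⌊$52,035/6⌋ = $8,672 → take DB $14,585. Book value $51,050.
Year 5: DB = ⌊$51,050 × 200%/9⌋ = $11,344; SL = ⌊$37,450/5⌋ = $7,490 → take DB $11,344. Book value $39,706.
Year 6: DB = ⌊$39,706 × 200%/9⌋ = $8,823; SL = ⌊$26,106/4⌋ = $6,526 → take DB $8,823. Book value $30,883.

$8,823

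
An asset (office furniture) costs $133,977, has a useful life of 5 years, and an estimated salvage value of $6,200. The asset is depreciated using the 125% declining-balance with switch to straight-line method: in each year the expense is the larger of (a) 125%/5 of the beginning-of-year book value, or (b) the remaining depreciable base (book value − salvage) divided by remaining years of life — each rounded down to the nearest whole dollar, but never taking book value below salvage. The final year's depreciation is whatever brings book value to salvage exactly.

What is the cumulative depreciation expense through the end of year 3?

Depreciable base = $133,977 − $6,200 = $127,777.
Year 1: DB = ⌊$133,977 × 125%/5⌋ = $33,494; SL = ⌊$127,777/5⌋ = $25,555 → take DB $33,494. Book value $100,483.
Year 2: DB = ⌊$100,483 × 125%/5⌋ = $25,120; SL = ⌊$94,283/4⌋ = $23,570 → take DB $25,120. Book value $75,363.
Year 3: DB = ⌊$75,363 × 125%/5⌋ = $18,840; SL = ⌊$69,163/3⌋ = $23,054 → take SL $23,054. Book value $52,309.
Accumulated through year 3 = $133,977 − $52,309 = $81,668.

$81,668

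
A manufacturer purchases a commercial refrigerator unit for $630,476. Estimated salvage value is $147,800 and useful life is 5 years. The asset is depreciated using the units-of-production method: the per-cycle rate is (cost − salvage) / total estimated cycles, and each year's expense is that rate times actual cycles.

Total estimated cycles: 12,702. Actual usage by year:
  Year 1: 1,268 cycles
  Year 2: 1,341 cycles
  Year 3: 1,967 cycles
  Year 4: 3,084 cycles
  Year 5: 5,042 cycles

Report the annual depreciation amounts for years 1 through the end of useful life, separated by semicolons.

$48,184; $50,958; $74,746; $117,192; $191,596

Depreciable base = $630,476 − $147,800 = $482,676.
Rate = $482,676 / 12,702 cycles = $38 per cycle.
Year 1: 1,268 × $38 = $48,184. Book value $582,292.
Year 2: 1,341 × $38 = $50,958. Book value $531,334.
Year 3: 1,967 × $38 = $74,746. Book value $456,588.
Year 4: 3,084 × $38 = $117,192. Book value $339,396.
Year 5: 5,042 × $38 = $191,596. Book value $147,800.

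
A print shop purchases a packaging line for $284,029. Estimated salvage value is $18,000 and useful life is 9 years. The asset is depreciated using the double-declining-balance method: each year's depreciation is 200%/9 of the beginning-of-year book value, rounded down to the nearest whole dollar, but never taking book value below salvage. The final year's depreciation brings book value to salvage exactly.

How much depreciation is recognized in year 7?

$13,973

Depreciable base = $284,029 − $18,000 = $266,029.
Year 1: ⌊$284,029 × 200%/9⌋ = $63,117. Book value $220,912.
Year 2: ⌊$220,912 × 200%/9⌋ = $49,091. Book value $171,821.
Year 3: ⌊$171,821 × 200%/9⌋ = $38,182. Book value $133,639.
Year 4: ⌊$133,639 × 200%/9⌋ = $29,697. Book value $103,942.
Year 5: ⌊$103,942 × 200%/9⌋ = $23,098. Book value $80,844.
Year 6: ⌊$80,844 × 200%/9⌋ = $17,965. Book value $62,879.
Year 7: ⌊$62,879 × 200%/9⌋ = $13,973. Book value $48,906.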